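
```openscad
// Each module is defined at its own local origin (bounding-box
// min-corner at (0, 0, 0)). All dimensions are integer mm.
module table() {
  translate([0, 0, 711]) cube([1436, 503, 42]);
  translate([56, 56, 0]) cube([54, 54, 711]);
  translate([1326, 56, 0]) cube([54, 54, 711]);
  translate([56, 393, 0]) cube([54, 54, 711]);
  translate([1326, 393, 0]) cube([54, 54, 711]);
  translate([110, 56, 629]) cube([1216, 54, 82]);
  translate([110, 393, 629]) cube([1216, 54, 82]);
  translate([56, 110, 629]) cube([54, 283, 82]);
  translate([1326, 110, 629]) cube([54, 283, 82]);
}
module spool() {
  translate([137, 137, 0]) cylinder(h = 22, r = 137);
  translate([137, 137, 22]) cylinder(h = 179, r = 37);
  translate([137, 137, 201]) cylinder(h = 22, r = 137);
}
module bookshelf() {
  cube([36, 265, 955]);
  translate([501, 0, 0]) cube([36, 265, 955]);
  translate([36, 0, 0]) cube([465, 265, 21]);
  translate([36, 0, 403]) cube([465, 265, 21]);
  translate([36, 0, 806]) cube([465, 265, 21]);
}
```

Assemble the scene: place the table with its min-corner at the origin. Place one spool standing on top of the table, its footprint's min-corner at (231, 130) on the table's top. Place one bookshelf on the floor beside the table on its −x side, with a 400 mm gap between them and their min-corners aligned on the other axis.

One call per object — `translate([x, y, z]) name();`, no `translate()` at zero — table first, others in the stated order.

table();
translate([231, 130, 753]) spool();
translate([-937, 0, 0]) bookshelf();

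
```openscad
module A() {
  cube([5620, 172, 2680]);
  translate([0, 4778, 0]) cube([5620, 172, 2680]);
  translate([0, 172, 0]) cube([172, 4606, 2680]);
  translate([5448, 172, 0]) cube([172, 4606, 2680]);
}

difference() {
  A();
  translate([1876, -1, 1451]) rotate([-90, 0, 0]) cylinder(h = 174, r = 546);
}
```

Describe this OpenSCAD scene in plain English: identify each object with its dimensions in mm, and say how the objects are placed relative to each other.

A is the wall frame of a small rectangular building: four walls, each 2680 mm tall and 172 mm thick, enclosing a footprint 5620 mm (x) by 4950 mm (y) outside-to-outside, with no floor or roof. The front and back walls (the −y and +y sides) span the full width; the two side walls fit between them.

The house frame has a circular hole of radius 546 mm through its front wall, centred at (x = 1876, z = 1451).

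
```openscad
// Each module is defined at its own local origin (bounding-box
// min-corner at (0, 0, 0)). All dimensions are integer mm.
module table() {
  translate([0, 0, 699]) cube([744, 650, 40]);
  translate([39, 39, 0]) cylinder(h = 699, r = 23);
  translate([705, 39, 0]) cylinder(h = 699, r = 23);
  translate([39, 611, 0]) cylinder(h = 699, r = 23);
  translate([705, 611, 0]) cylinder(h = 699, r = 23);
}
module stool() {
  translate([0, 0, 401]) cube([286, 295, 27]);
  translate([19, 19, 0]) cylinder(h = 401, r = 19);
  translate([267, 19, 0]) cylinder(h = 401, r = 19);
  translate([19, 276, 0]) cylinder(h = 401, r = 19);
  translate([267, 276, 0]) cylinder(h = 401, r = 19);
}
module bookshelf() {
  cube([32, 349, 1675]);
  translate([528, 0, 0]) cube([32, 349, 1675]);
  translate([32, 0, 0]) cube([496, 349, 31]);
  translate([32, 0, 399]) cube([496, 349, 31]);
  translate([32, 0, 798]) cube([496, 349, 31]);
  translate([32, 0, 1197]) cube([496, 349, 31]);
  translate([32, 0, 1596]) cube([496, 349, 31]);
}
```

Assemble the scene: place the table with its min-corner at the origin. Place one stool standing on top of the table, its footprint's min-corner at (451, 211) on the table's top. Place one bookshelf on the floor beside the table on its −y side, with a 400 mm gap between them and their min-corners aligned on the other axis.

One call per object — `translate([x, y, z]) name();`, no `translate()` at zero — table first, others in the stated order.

table();
translate([451, 211, 739]) stool();
translate([0, -749, 0]) bookshelf();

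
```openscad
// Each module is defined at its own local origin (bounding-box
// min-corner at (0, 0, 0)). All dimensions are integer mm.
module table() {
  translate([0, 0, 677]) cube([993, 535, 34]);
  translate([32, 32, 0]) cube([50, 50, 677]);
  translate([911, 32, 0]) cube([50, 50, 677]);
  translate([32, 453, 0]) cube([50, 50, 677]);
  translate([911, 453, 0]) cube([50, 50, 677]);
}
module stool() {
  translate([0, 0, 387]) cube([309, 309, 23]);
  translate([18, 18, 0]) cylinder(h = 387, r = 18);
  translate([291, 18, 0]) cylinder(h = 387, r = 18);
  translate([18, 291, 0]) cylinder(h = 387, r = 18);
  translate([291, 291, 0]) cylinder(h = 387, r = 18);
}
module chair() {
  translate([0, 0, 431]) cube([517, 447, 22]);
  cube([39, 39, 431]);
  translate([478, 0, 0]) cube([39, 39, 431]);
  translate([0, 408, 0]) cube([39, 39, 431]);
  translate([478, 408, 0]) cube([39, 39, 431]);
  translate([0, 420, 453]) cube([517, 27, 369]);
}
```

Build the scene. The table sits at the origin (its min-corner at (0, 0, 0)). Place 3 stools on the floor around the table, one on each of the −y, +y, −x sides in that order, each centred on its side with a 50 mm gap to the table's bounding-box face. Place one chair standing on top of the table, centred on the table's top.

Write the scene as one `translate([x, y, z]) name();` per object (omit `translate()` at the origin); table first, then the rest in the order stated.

table();
translate([342, -359, 0]) stool();
translate([342, 585, 0]) stool();
translate([-359, 113, 0]) stool();
translate([238, 44, 711]) chair();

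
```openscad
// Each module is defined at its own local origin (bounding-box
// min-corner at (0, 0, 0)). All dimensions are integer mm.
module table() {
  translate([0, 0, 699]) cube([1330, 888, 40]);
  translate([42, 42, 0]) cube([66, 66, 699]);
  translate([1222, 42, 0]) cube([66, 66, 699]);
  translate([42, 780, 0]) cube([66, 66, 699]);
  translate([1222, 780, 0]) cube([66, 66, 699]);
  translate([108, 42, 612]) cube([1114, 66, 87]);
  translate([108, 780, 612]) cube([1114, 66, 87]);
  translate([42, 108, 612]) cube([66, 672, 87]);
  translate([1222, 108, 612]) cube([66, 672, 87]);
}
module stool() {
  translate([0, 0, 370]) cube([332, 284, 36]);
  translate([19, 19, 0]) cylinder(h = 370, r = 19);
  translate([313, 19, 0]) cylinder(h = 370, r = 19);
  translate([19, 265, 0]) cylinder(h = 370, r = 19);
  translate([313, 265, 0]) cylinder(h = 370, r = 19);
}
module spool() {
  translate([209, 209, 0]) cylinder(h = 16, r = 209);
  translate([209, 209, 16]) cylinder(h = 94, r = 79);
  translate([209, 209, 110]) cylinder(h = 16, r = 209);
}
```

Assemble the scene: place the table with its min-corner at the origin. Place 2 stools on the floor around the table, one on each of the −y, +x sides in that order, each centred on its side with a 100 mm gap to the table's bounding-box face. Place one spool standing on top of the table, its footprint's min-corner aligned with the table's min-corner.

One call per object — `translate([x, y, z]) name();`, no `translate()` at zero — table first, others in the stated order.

table();
translate([499, -384, 0]) stool();
translate([1430, 302, 0]) stool();
translate([0, 0, 739]) spool();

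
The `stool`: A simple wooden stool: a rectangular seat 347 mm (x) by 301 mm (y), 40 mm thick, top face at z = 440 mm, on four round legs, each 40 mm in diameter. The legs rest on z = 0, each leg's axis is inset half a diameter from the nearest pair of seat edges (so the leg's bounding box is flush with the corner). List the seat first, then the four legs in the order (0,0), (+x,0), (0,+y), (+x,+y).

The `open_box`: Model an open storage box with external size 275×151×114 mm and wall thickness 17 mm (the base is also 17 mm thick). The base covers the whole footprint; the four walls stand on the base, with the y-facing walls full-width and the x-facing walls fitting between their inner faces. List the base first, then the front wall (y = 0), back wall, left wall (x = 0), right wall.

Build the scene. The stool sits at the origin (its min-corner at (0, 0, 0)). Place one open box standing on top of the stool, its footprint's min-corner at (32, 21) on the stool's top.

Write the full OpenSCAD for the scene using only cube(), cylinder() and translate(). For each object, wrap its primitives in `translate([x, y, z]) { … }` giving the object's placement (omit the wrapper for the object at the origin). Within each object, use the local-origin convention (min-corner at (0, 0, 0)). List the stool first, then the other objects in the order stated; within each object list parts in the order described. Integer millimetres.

translate([0, 0, 400]) cube([347, 301, 40]);
translate([20, 20, 0]) cylinder(h = 400, r = 20);
translate([327, 20, 0]) cylinder(h = 400, r = 20);
translate([20, 281, 0]) cylinder(h = 400, r = 20);
translate([327, 281, 0]) cylinder(h = 400, r = 20);
translate([32, 21, 440]) {
  cube([275, 151, 17]);
  translate([0, 0, 17]) cube([275, 17, 97]);
  translate([0, 134, 17]) cube([275, 17, 97]);
  translate([0, 17, 17]) cube([17, 117, 97]);
  translate([258, 17, 17]) cube([17, 117, 97]);
}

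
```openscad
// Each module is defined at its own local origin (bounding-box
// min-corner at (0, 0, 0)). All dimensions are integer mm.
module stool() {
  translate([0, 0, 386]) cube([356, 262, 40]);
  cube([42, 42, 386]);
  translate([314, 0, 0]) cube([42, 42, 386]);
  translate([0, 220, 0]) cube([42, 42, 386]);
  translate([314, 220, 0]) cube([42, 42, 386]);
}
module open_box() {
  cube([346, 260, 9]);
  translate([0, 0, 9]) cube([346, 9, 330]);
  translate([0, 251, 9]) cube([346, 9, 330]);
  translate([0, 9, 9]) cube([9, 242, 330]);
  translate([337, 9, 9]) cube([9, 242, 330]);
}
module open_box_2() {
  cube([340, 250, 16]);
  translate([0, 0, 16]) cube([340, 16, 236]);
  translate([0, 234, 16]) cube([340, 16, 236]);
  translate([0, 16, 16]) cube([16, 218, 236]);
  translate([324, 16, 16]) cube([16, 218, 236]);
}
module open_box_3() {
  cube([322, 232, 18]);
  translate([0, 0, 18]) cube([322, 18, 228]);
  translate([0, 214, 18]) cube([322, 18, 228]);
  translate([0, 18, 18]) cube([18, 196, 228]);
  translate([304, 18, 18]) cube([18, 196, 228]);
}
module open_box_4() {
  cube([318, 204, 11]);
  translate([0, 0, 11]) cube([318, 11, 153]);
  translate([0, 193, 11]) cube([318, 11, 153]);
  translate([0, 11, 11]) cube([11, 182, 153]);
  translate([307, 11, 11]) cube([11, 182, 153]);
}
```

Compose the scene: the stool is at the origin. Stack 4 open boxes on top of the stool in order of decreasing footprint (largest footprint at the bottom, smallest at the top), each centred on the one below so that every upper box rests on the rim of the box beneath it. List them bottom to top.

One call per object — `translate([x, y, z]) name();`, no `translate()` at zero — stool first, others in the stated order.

stool();
translate([5, 1, 426]) open_box();
translate([8, 6, 765]) open_box_2();
translate([17, 15, 1017]) open_box_3();
translate([19, 29, 1263]) open_box_4();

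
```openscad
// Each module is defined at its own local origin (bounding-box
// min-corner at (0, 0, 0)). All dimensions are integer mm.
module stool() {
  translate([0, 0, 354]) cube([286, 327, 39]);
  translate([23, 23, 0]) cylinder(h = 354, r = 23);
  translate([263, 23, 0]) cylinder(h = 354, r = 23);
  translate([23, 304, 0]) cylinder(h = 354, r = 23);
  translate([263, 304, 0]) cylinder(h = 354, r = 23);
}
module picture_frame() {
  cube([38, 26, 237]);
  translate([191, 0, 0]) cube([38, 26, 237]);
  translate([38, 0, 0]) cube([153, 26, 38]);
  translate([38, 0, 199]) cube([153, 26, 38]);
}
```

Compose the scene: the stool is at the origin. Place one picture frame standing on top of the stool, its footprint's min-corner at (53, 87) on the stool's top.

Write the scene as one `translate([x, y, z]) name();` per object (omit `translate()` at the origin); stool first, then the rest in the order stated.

stool();
translate([53, 87, 393]) picture_frame();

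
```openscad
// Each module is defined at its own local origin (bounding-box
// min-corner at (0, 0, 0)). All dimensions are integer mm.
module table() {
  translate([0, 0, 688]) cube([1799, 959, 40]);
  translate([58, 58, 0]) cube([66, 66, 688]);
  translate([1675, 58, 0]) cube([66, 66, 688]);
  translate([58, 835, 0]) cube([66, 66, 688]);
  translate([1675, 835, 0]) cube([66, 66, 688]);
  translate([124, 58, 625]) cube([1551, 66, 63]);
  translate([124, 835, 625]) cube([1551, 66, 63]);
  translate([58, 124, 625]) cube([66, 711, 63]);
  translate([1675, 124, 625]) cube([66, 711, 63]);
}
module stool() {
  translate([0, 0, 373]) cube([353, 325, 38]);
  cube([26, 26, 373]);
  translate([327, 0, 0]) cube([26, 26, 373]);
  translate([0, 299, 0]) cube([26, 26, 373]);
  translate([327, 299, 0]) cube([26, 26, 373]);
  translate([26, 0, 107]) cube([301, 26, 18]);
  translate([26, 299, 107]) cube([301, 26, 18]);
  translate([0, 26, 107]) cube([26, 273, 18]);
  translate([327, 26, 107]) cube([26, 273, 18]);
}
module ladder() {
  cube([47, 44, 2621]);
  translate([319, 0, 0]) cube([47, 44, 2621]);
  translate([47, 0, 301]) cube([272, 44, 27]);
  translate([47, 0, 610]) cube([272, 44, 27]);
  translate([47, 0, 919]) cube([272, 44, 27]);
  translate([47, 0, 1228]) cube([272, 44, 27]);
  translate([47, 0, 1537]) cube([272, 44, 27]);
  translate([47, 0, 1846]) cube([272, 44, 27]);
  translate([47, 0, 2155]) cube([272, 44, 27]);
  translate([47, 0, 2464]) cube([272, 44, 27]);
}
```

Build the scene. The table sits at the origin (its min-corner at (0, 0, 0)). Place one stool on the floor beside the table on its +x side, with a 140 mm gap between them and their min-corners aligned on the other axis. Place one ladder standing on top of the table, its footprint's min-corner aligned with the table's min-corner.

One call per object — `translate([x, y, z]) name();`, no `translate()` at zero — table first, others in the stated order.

table();
translate([1939, 0, 0]) stool();
translate([0, 0, 728]) ladder();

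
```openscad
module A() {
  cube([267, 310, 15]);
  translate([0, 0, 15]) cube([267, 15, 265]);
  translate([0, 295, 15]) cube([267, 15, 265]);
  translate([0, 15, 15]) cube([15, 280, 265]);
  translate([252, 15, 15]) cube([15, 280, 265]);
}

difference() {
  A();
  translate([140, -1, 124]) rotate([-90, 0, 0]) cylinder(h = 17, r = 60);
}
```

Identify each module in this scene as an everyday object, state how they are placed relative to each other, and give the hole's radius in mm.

A is an open box. The open box has a circular hole through its front wall. The hole's radius is 60 mm.

The subtracted cylinder has r = 60 mm.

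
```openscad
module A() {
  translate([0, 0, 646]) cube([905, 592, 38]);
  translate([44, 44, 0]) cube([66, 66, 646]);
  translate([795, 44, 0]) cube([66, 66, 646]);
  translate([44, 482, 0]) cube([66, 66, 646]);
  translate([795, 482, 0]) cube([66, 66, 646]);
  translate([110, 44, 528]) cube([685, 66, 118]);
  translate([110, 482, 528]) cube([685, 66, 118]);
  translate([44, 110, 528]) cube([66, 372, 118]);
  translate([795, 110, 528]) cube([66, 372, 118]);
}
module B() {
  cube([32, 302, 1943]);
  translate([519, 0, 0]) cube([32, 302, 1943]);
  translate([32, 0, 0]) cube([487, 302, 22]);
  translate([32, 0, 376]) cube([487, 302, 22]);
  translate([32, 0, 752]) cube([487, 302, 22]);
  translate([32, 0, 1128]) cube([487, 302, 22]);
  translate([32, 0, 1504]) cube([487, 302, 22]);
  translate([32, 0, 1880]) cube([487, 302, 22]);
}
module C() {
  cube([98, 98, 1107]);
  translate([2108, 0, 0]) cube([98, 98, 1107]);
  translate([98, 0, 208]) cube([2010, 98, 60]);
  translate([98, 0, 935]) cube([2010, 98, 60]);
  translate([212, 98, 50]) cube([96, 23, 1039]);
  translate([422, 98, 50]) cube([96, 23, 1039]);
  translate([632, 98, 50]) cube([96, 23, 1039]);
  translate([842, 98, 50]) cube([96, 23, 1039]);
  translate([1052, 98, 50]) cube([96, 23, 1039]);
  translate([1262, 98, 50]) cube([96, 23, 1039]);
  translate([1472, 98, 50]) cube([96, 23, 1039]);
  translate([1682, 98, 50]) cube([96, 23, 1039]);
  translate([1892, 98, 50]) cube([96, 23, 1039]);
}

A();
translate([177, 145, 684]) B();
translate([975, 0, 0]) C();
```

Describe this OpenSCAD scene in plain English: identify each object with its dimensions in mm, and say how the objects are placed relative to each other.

A is a rectangular dining table. The top is 905×592×38 mm with its upper surface at z = 684 mm. It stands on four 66×66 mm square legs, each inset 44 mm from the nearest pair of top edges, running from the floor to the underside of the top. Four apron rails, 66 mm thick and 118 mm tall, run between adjacent legs with their top edges flush with the underside of the top and their outer faces flush with the legs' outer faces.

B is an open bookshelf. Two side panels, each 32 mm thick, 302 mm deep and 1943 mm tall, stand 551 mm apart (outside-to-outside). Between them sit 6 shelves, each 22 mm thick and 302 mm deep, spanning the full gap between the sides. The bottom shelf rests on the floor (its underside at z = 0) and the clear gap between one shelf's top and the next shelf's underside is 354 mm.

C is a fence section. Two 98×98 mm posts, 1107 mm tall, stand on the floor with a clear span of 2010 mm between their inner faces. Two horizontal rails of 98×60 mm section span the gap between the posts with their undersides at z = 208 mm and z = 935 mm, flush with the posts' −y face. 9 pickets, each 96 mm wide, 23 mm thick and 1039 mm tall, are fixed to the +y face of the rails with their bottoms at z = 50 mm, evenly spaced across the span with equal gaps (rounded down to the nearest mm) at the −x end and between each pair — any rounding remainder accumulates at the +x end.

The bookshelf is on top of the table, centred. The fence section is on the floor beside the table on its +x side.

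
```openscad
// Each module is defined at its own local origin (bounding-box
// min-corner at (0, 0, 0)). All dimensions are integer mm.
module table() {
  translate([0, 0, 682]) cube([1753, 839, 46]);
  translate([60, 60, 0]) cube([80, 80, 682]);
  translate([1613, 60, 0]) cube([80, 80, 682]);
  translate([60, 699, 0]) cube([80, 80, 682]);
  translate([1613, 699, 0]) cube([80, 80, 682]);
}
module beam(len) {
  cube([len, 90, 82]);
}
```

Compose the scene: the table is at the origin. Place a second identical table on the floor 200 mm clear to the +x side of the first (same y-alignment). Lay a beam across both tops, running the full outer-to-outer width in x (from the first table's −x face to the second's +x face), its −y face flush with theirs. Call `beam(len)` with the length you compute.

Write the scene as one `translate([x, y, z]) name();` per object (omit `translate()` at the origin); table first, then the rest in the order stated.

table();
translate([1953, 0, 0]) table();
translate([0, 0, 728]) beam(3706);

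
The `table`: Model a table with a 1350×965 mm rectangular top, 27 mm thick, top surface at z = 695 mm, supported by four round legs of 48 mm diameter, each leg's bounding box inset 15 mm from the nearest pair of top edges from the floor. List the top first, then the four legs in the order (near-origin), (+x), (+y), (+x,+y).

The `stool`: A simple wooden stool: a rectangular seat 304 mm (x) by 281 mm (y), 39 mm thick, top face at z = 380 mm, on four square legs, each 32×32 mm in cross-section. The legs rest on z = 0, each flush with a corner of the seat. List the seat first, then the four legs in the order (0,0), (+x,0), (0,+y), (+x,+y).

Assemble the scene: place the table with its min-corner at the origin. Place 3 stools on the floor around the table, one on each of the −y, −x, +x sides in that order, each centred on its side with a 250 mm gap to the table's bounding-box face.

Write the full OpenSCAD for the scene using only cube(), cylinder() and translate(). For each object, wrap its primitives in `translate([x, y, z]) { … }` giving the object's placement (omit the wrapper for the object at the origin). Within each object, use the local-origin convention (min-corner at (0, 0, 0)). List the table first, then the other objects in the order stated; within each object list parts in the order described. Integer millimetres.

translate([0, 0, 668]) cube([1350, 965, 27]);
translate([39, 39, 0]) cylinder(h = 668, r = 24);
translate([1311, 39, 0]) cylinder(h = 668, r = 24);
translate([39, 926, 0]) cylinder(h = 668, r = 24);
translate([1311, 926, 0]) cylinder(h = 668, r = 24);
translate([523, -531, 0]) {
  translate([0, 0, 341]) cube([304, 281, 39]);
  cube([32, 32, 341]);
  translate([272, 0, 0]) cube([32, 32, 341]);
  translate([0, 249, 0]) cube([32, 32, 341]);
  translate([272, 249, 0]) cube([32, 32, 341]);
}
translate([-554, 342, 0]) {
  translate([0, 0, 341]) cube([304, 281, 39]);
  cube([32, 32, 341]);
  translate([272, 0, 0]) cube([32, 32, 341]);
  translate([0, 249, 0]) cube([32, 32, 341]);
  translate([272, 249, 0]) cube([32, 32, 341]);
}
translate([1600, 342, 0]) {
  translate([0, 0, 341]) cube([304, 281, 39]);
  cube([32, 32, 341]);
  translate([272, 0, 0]) cube([32, 32, 341]);
  translate([0, 249, 0]) cube([32, 32, 341]);
  translate([272, 249, 0]) cube([32, 32, 341]);
}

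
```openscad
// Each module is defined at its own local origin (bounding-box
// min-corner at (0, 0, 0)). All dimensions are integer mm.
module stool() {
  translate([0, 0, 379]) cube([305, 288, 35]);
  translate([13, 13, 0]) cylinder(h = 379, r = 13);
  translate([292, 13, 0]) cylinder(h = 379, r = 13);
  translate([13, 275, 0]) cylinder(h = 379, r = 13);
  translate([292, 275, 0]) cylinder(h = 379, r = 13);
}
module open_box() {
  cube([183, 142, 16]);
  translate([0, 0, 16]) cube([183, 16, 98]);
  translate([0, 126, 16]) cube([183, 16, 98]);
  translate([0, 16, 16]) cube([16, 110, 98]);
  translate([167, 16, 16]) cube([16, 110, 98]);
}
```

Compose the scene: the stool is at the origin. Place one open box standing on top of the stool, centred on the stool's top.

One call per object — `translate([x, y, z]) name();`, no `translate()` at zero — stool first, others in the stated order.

stool();
translate([61, 73, 414]) open_box();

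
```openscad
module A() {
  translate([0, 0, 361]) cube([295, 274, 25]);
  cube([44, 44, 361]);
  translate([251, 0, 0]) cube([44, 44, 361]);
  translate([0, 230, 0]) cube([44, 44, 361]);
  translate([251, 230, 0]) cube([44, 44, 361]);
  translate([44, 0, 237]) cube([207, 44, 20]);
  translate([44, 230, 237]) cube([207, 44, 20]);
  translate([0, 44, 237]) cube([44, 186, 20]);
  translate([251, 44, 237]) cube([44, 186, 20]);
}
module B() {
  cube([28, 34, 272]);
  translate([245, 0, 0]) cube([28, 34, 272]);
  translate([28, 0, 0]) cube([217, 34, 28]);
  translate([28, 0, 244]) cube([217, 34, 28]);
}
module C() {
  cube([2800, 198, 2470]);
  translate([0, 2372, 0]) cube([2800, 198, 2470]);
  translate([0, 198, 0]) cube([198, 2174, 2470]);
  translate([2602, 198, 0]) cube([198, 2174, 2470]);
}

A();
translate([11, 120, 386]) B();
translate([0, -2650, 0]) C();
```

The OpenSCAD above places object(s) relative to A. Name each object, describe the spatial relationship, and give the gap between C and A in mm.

A is a stool. B is a picture frame. C is a house frame. The picture frame is on top of the stool, centred. The house frame is on the floor beside the stool on its −y side. The gap between the house frame and the stool is 80 mm.

The house frame's nearest face is 80 mm from the stool's −y face.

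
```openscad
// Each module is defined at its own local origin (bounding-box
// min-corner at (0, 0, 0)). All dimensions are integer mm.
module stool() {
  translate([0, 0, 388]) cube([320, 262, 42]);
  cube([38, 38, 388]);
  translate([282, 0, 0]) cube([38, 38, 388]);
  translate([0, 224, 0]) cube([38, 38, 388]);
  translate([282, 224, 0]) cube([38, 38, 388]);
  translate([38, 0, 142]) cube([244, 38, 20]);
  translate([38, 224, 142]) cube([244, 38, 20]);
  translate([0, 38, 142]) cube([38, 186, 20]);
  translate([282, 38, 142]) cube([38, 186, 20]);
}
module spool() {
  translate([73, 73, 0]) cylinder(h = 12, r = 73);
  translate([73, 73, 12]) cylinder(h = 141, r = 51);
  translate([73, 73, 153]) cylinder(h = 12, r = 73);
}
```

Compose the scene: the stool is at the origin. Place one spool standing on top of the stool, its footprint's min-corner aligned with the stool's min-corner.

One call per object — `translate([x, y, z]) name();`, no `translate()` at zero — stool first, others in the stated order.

stool();
translate([0, 0, 430]) spool();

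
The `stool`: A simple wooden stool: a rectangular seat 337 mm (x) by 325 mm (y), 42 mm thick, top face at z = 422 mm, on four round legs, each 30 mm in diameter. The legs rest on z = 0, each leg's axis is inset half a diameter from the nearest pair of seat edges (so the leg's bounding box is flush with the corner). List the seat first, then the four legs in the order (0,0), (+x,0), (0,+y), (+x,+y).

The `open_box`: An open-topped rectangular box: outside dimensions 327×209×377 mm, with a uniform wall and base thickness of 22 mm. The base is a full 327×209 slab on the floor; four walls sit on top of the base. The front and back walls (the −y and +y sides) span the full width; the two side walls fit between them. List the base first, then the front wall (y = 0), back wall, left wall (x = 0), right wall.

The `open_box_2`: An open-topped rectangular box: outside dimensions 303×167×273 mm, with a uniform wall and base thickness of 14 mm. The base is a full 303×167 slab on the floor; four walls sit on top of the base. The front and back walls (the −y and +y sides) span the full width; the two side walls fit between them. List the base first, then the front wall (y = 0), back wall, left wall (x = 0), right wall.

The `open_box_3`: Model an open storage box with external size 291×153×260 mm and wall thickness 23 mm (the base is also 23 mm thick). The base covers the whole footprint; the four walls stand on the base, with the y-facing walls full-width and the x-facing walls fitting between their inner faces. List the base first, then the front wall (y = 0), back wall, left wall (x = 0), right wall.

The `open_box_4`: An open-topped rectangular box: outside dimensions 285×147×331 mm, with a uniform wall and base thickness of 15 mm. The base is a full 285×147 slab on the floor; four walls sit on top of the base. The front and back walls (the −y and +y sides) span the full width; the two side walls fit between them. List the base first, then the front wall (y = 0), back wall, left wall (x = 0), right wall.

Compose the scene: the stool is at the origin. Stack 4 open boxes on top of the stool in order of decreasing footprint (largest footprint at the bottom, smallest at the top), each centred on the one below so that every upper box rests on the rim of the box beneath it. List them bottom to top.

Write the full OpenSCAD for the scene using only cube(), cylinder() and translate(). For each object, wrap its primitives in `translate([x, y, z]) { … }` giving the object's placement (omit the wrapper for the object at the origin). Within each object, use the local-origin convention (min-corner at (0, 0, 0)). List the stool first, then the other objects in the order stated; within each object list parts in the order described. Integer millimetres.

translate([0, 0, 380]) cube([337, 325, 42]);
translate([15, 15, 0]) cylinder(h = 380, r = 15);
translate([322, 15, 0]) cylinder(h = 380, r = 15);
translate([15, 310, 0]) cylinder(h = 380, r = 15);
translate([322, 310, 0]) cylinder(h = 380, r = 15);
translate([5, 58, 422]) {
  cube([327, 209, 22]);
  translate([0, 0, 22]) cube([327, 22, 355]);
  translate([0, 187, 22]) cube([327, 22, 355]);
  translate([0, 22, 22]) cube([22, 165, 355]);
  translate([305, 22, 22]) cube([22, 165, 355]);
}
translate([17, 79, 799]) {
  cube([303, 167, 14]);
  translate([0, 0, 14]) cube([303, 14, 259]);
  translate([0, 153, 14]) cube([303, 14, 259]);
  translate([0, 14, 14]) cube([14, 139, 259]);
  translate([289, 14, 14]) cube([14, 139, 259]);
}
translate([23, 86, 1072]) {
  cube([291, 153, 23]);
  translate([0, 0, 23]) cube([291, 23, 237]);
  translate([0, 130, 23]) cube([291, 23, 237]);
  translate([0, 23, 23]) cube([23, 107, 237]);
  translate([268, 23, 23]) cube([23, 107, 237]);
}
translate([26, 89, 1332]) {
  cube([285, 147, 15]);
  translate([0, 0, 15]) cube([285, 15, 316]);
  translate([0, 132, 15]) cube([285, 15, 316]);
  translate([0, 15, 15]) cube([15, 117, 316]);
  translate([270, 15, 15]) cube([15, 117, 316]);
}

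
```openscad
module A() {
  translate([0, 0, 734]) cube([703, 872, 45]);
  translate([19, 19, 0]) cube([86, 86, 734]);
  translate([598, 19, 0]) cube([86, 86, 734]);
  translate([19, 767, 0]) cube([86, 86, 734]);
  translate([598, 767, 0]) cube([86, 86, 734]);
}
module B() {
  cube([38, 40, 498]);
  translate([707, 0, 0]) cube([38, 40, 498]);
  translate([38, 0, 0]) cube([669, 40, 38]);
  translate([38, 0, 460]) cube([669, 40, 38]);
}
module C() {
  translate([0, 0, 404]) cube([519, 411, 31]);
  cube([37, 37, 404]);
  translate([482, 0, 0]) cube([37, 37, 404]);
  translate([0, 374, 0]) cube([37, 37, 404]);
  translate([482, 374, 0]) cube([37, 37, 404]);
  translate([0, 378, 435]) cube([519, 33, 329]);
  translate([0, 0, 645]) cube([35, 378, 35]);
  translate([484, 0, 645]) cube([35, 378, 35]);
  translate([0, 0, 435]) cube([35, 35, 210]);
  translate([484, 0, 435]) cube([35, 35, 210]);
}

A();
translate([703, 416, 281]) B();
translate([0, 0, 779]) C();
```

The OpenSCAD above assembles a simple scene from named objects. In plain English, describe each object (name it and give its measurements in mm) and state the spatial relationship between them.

A is a table: top 703 mm (x) × 872 mm (y), 45 mm thick, upper face at z = 779 mm, on four 86×86 mm square legs, each inset 19 mm from the nearest pair of top edges, running from z = 0 to the bottom of the top.

B is a rectangular picture frame lying in the x–z plane (depth along y). The opening is 669 mm wide (x) by 422 mm tall (z), surrounded by a border 38 mm wide on all four sides. The frame is 40 mm deep and is made of two full-height vertical stiles with two horizontal rails fitted between them.

C is a chair. The seat is a 519×411×31 mm slab with its top at z = 435 mm, on four 37×37 mm corner legs (flush with the seat edges, standing on z = 0). A flat backrest 33 mm thick, 329 mm tall, spans the full seat width and rises from the seat top along its +y edge, rear face flush with the rear of the seat. Two armrests of 35×35 mm section run along each side from the seat's front edge to the front of the backrest, top faces 245 mm above the seat top and outer faces flush with the seat's x-edges; a 35×35 mm post under the front of each armrest stands on the seat at the front corner.

The picture frame is beside the table with their tops flush at z = 779. The chair is on top of the table.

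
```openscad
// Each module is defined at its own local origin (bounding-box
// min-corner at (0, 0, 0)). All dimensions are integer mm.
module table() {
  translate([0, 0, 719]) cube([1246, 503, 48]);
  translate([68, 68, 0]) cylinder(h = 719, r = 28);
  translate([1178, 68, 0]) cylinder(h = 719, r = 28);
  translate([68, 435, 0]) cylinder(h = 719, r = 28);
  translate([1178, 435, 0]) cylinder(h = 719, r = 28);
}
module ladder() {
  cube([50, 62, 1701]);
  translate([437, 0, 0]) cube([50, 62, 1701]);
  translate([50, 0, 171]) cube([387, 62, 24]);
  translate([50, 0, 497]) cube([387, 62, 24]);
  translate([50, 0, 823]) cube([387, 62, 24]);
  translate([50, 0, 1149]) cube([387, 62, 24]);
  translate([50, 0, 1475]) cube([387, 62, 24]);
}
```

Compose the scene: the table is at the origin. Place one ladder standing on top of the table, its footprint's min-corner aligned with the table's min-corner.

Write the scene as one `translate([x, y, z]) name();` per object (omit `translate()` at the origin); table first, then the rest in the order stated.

table();
translate([0, 0, 767]) ladder();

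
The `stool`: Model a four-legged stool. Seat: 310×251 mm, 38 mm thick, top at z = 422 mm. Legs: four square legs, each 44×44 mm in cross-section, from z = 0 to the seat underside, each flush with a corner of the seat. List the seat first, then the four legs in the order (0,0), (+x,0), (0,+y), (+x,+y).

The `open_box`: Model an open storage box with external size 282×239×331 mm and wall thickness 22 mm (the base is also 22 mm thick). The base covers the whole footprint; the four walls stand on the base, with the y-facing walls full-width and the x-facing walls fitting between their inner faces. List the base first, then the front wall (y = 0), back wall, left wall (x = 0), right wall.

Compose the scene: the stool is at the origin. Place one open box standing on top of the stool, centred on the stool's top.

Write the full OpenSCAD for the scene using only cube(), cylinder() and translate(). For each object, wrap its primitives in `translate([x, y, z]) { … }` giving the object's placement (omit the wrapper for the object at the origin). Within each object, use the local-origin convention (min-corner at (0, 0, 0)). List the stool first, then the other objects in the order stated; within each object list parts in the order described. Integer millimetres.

translate([0, 0, 384]) cube([310, 251, 38]);
cube([44, 44, 384]);
translate([266, 0, 0]) cube([44, 44, 384]);
translate([0, 207, 0]) cube([44, 44, 384]);
translate([266, 207, 0]) cube([44, 44, 384]);
translate([14, 6, 422]) {
  cube([282, 239, 22]);
  translate([0, 0, 22]) cube([282, 22, 309]);
  translate([0, 217, 22]) cube([282, 22, 309]);
  translate([0, 22, 22]) cube([22, 195, 309]);
  translate([260, 22, 22]) cube([22, 195, 309]);
}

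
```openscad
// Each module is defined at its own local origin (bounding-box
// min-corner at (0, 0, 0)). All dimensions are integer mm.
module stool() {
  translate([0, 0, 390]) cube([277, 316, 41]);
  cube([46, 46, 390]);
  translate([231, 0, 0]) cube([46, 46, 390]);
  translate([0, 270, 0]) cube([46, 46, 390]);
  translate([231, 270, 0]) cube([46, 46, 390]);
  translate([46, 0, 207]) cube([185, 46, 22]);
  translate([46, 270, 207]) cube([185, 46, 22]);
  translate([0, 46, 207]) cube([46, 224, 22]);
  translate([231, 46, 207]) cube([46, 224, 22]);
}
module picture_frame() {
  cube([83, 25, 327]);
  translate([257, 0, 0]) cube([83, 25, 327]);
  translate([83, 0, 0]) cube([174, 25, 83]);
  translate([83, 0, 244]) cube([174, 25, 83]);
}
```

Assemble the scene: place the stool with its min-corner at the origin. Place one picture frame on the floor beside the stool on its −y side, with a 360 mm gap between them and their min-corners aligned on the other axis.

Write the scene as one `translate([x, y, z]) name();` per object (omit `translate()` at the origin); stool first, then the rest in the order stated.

stool();
translate([0, -385, 0]) picture_frame();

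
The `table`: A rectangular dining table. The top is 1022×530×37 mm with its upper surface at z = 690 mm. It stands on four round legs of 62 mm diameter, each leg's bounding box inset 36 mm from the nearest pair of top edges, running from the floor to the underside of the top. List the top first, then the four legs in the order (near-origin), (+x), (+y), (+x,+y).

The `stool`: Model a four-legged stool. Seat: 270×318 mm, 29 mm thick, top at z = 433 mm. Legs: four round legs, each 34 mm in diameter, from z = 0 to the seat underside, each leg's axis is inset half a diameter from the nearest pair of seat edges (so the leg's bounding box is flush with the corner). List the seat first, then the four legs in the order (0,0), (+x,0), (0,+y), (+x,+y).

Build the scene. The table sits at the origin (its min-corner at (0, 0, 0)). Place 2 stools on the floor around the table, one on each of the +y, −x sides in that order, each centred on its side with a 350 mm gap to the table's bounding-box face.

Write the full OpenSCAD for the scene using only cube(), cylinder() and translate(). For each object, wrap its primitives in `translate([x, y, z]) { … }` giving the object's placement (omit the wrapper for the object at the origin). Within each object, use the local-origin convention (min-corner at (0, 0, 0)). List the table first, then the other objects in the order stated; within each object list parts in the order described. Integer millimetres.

translate([0, 0, 653]) cube([1022, 530, 37]);
translate([67, 67, 0]) cylinder(h = 653, r = 31);
translate([955, 67, 0]) cylinder(h = 653, r = 31);
translate([67, 463, 0]) cylinder(h = 653, r = 31);
translate([955, 463, 0]) cylinder(h = 653, r = 31);
translate([376, 880, 0]) {
  translate([0, 0, 404]) cube([270, 318, 29]);
  translate([17, 17, 0]) cylinder(h = 404, r = 17);
  translate([253, 17, 0]) cylinder(h = 404, r = 17);
  translate([17, 301, 0]) cylinder(h = 404, r = 17);
  translate([253, 301, 0]) cylinder(h = 404, r = 17);
}
translate([-620, 106, 0]) {
  translate([0, 0, 404]) cube([270, 318, 29]);
  translate([17, 17, 0]) cylinder(h = 404, r = 17);
  translate([253, 17, 0]) cylinder(h = 404, r = 17);
  translate([17, 301, 0]) cylinder(h = 404, r = 17);
  translate([253, 301, 0]) cylinder(h = 404, r = 17);
}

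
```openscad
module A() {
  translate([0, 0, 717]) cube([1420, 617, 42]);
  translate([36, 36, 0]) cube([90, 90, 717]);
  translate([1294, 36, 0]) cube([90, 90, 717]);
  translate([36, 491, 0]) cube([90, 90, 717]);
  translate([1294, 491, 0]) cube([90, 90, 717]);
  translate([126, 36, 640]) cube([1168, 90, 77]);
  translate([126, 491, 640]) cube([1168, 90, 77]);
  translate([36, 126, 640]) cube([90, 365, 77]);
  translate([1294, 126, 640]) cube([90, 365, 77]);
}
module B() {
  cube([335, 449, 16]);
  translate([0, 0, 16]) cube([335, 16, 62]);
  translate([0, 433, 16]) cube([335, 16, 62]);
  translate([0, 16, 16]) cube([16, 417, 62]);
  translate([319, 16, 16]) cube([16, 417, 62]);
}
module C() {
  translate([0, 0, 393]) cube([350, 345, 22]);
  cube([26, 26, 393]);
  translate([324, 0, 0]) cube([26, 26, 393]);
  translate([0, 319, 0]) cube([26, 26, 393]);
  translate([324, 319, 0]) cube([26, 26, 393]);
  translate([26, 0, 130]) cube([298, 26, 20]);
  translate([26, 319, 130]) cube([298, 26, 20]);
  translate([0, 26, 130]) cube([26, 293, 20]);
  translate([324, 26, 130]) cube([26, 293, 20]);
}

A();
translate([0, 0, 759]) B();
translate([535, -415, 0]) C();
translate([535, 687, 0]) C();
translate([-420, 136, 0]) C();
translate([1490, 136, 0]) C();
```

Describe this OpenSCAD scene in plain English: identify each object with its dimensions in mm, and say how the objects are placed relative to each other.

A is a rectangular dining table. The top is 1420×617×42 mm with its upper surface at z = 759 mm. It stands on four 90×90 mm square legs, each inset 36 mm from the nearest pair of top edges, running from the floor to the underside of the top. Four apron rails, 90 mm thick and 77 mm tall, run between adjacent legs with their top edges flush with the underside of the top and their outer faces flush with the legs' outer faces.

B is an open storage box with external size 335×449×78 mm and wall thickness 16 mm (the base is also 16 mm thick). The base covers the whole footprint; the four walls stand on the base, with the y-facing walls full-width and the x-facing walls fitting between their inner faces.

C is a simple wooden stool: a rectangular seat 350 mm (x) by 345 mm (y), 22 mm thick, top face at z = 415 mm, on four square legs, each 26×26 mm in cross-section. The legs rest on z = 0, each flush with a corner of the seat. Four stretchers, 26 mm wide and 20 mm tall, connect adjacent legs with their undersides at z = 130 mm, each running between the inner faces of the legs it joins and aligned with the legs' outer faces on the other axis.

The open box is on top of the table. Four stools sit around the table at the −y, +y, −x, +x sides.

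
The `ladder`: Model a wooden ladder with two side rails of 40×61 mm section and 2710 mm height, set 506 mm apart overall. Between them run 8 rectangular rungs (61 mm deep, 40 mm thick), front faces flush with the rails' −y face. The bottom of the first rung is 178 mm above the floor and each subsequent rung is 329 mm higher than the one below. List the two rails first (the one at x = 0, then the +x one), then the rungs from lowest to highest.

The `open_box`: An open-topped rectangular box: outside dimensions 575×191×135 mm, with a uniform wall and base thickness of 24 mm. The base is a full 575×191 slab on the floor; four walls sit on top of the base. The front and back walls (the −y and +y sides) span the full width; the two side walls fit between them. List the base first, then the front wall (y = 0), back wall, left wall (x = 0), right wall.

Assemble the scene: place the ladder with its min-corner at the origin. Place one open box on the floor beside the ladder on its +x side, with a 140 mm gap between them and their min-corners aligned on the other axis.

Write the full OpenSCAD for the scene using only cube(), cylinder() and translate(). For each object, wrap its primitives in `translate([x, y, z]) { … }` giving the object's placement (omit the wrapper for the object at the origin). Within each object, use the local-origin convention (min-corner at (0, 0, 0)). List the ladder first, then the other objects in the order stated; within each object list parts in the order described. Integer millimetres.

cube([40, 61, 2710]);
translate([466, 0, 0]) cube([40, 61, 2710]);
translate([40, 0, 178]) cube([426, 61, 40]);
translate([40, 0, 507]) cube([426, 61, 40]);
translate([40, 0, 836]) cube([426, 61, 40]);
translate([40, 0, 1165]) cube([426, 61, 40]);
translate([40, 0, 1494]) cube([426, 61, 40]);
translate([40, 0, 1823]) cube([426, 61, 40]);
translate([40, 0, 2152]) cube([426, 61, 40]);
translate([40, 0, 2481]) cube([426, 61, 40]);
translate([646, 0, 0]) {
  cube([575, 191, 24]);
  translate([0, 0, 24]) cube([575, 24, 111]);
  translate([0, 167, 24]) cube([575, 24, 111]);
  translate([0, 24, 24]) cube([24, 143, 111]);
  translate([551, 24, 24]) cube([24, 143, 111]);
}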